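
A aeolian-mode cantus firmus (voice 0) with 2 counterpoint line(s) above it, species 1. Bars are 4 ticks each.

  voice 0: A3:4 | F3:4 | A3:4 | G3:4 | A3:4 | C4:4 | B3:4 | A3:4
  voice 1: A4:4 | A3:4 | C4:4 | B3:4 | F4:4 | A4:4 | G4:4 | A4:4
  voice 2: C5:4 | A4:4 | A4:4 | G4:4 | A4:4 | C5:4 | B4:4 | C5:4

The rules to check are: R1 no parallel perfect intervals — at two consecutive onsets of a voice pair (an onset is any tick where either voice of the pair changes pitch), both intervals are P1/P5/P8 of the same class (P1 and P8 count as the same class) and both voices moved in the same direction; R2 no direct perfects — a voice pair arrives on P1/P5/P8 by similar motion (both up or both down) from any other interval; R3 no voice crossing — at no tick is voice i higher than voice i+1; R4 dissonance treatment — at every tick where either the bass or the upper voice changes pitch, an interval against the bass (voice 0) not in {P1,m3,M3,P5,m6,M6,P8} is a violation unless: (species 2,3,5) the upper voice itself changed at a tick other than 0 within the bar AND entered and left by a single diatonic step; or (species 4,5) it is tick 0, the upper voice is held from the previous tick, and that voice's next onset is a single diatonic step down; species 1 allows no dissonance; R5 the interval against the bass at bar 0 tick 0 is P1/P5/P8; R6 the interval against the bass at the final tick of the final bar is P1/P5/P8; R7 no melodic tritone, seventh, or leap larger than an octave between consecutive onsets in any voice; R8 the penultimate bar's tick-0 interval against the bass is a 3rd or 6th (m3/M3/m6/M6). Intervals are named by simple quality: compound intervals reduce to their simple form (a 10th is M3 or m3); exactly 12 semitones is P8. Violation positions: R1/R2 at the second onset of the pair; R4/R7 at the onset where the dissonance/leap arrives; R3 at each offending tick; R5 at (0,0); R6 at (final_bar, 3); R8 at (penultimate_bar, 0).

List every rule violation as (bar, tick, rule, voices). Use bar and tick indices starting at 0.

(0, 0, R5, (0, 2))
(1, 0, R2, (1, 2))
(3, 0, R1, (0, 2))
(4, 0, R1, (0, 2))
(4, 0, R7, (1,))
(5, 0, R1, (0, 2))
(6, 0, R1, (0, 2))
(6, 0, R8, (0, 2))
(7, 3, R6, (0, 2))

bar 0: v0=A3 v1=A4 v2=C5 downbeat m3
bar 1: v0=F3 v1=A3 v2=A4 downbeat M3
bar 2: v0=A3 v1=C4 v2=A4 downbeat P8
bar 3: v0=G3 v1=B3 v2=G4 downbeat P8
bar 4: v0=A3 v1=F4 v2=A4 downbeat P8
bar 5: v0=C4 v1=A4 v2=C5 downbeat P8
bar 6: v0=B3 v1=G4 v2=B4 downbeat P8
bar 7: v0=A3 v1=A4 v2=C5 downbeat m3
  -> R5 @ bar 0 tick 0 v(0, 2): opens on m3
  -> R2 @ bar 1 tick 0 v(1, 2): A4/C5 m3 -> A3/A4 P8 similar
  -> R1 @ bar 3 tick 0 v(0, 2): A3/A4 P8 -> G3/G4 P8 similar
  -> R1 @ bar 4 tick 0 v(0, 2): G3/G4 P8 -> A3/A4 P8 similar
  -> R7 @ bar 4 tick 0 v(1,): B3->F4 leap 6st
  -> R1 @ bar 5 tick 0 v(0, 2): A3/A4 P8 -> C4/C5 P8 similar
  -> R1 @ bar 6 tick 0 v(0, 2): C4/C5 P8 -> B3/B4 P8 similar
  -> R8 @ bar 6 tick 0 v(0, 2): penult P8 not 3rd/6th
  -> R6 @ bar 7 tick 3 v(0, 2): closes on m3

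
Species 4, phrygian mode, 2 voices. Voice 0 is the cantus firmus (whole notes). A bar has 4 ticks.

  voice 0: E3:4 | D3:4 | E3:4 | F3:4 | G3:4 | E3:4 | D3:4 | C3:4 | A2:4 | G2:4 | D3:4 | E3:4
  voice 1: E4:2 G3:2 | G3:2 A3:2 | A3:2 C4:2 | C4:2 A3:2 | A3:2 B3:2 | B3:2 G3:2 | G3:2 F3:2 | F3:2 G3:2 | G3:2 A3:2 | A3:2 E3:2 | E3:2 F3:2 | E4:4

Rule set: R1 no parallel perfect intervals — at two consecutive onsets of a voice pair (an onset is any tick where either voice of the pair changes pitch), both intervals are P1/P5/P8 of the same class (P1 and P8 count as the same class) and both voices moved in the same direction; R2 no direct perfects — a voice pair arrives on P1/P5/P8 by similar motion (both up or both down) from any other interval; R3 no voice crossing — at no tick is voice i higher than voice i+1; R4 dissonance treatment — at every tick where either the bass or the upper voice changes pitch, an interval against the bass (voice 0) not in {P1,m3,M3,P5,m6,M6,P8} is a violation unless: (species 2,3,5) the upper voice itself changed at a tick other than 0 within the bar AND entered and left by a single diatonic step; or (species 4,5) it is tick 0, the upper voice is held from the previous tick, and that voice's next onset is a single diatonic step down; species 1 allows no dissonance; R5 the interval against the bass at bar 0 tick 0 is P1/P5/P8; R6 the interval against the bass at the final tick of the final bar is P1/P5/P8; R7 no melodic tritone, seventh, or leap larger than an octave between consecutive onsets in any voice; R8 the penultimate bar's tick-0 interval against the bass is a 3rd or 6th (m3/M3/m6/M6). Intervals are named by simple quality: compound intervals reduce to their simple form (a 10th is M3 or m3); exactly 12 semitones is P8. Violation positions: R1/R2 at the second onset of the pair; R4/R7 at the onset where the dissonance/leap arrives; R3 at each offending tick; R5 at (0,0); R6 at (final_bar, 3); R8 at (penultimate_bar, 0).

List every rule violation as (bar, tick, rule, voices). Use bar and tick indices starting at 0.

(1, 0, R4, (0, 1))
(2, 0, R4, (0, 1))
(4, 0, R4, (0, 1))
(7, 0, R4, (0, 1))
(8, 0, R4, (0, 1))
(9, 0, R4, (0, 1))
(10, 0, R4, (0, 1))
(10, 0, R8, (0, 1))
(11, 0, R2, (0, 1))
(11, 0, R7, (1,))

bar 0: v0=E3 v1=E4 downbeat P8
bar 1: v0=D3 v1=G3 downbeat P4
bar 2: v0=E3 v1=A3 downbeat P4
bar 3: v0=F3 v1=C4 downbeat P5
bar 4: v0=G3 v1=A3 downbeat M2
bar 5: v0=E3 v1=B3 downbeat P5
bar 6: v0=D3 v1=G3 downbeat P4
bar 7: v0=C3 v1=F3 downbeat P4
bar 8: v0=A2 v1=G3 downbeat m7
bar 9: v0=G2 v1=A3 downbeat M2
bar 10: v0=D3 v1=E3 downbeat M2
bar 11: v0=E3 v1=E4 downbeat P8
  -> R4 @ bar 1 tick 0 v(0, 1): D3/G3 P4 untreated
  -> R4 @ bar 2 tick 0 v(0, 1): E3/A3 P4 untreated
  -> R4 @ bar 4 tick 0 v(0, 1): G3/A3 M2 untreated
  -> R4 @ bar 7 tick 0 v(0, 1): C3/F3 P4 untreated
  -> R4 @ bar 8 tick 0 v(0, 1): A2/G3 m7 untreated
  -> R4 @ bar 9 tick 0 v(0, 1): G2/A3 M2 untreated
  -> R4 @ bar 10 tick 0 v(0, 1): D3/E3 M2 untreated
  -> R8 @ bar 10 tick 0 v(0, 1): penult M2 not 3rd/6th
  -> R2 @ bar 11 tick 0 v(0, 1): D3/F3 m3 -> E3/E4 P8 similar
  -> R7 @ bar 11 tick 0 v(1,): F3->E4 leap 11st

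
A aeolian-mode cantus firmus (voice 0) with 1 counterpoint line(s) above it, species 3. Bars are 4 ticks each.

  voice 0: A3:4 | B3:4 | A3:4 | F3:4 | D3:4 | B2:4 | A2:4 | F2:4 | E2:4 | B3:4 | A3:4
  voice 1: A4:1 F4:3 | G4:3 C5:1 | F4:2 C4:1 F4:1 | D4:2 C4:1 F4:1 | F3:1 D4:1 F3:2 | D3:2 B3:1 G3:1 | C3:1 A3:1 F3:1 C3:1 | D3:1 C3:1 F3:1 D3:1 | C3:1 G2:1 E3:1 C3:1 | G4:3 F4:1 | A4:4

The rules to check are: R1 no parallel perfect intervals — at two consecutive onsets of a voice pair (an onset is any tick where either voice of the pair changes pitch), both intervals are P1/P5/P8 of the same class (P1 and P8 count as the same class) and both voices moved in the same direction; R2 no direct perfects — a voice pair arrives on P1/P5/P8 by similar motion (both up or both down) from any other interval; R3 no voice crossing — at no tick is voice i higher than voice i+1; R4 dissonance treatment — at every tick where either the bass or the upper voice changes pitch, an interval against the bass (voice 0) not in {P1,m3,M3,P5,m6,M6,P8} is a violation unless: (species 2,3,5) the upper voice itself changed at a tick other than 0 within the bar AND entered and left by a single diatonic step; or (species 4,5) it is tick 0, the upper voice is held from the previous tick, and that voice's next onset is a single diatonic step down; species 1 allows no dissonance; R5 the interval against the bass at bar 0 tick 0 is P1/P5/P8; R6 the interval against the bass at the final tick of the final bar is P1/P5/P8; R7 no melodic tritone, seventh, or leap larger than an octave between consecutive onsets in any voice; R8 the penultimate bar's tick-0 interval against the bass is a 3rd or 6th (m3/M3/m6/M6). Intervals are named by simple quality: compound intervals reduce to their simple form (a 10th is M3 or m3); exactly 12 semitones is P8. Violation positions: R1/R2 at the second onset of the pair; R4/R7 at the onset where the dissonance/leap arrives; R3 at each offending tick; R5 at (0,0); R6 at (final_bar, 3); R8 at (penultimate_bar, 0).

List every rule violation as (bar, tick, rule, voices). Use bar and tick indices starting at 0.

bar 0: v0=A3 v1=A4 downbeat P8
bar 1: v0=B3 v1=G4 downbeat m6
bar 2: v0=A3 v1=F4 downbeat m6
bar 3: v0=F3 v1=D4 downbeat M6
bar 4: v0=D3 v1=F3 downbeat m3
bar 5: v0=B2 v1=D3 downbeat m3
bar 6: v0=A2 v1=C3 downbeat m3
bar 7: v0=F2 v1=D3 downbeat M6
bar 8: v0=E2 v1=C3 downbeat m6
bar 9: v0=B3 v1=G4 downbeat m6
bar 10: v0=A3 v1=A4 downbeat P8
  -> R4 @ bar 1 tick 3 v(0, 1): B3/C5 m2 untreated
  -> R7 @ bar 9 tick 0 v(0,): E2->B3 leap 19st
  -> R7 @ bar 9 tick 0 v(1,): C3->G4 leap 19st
  -> R4 @ bar 9 tick 3 v(0, 1): B3/F4 TT untreated

(1, 3, R4, (0, 1))
(9, 0, R7, (0,))
(9, 0, R7, (1,))
(9, 3, R4, (0, 1))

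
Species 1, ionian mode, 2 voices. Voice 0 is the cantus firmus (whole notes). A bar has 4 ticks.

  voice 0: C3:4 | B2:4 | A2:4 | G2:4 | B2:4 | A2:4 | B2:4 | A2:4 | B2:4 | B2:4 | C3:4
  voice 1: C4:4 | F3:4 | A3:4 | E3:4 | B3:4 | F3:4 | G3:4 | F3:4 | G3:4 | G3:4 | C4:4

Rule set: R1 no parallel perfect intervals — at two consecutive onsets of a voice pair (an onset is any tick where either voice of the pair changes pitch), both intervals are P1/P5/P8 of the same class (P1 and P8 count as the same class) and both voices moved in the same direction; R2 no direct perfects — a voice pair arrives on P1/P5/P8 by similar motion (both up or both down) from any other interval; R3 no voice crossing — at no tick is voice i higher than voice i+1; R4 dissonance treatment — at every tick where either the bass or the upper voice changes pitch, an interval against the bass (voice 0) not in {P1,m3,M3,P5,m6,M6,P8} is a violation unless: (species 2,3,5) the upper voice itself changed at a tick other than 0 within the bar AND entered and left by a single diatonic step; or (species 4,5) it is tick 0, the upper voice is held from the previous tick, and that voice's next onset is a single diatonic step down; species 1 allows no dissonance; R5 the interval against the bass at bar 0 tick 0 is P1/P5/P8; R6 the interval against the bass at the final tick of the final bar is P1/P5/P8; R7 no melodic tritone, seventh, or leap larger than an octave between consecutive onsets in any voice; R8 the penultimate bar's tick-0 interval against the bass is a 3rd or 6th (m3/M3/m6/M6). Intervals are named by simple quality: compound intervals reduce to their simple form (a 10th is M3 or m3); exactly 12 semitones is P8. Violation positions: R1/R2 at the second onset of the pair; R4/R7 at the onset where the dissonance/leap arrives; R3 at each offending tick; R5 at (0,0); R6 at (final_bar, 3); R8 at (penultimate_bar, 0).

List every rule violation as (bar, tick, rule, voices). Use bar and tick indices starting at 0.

(1, 0, R4, (0, 1))
(4, 0, R2, (0, 1))
(5, 0, R7, (1,))
(10, 0, R2, (0, 1))

bar 0: v0=C3 v1=C4 downbeat P8
bar 1: v0=B2 v1=F3 downbeat TT
bar 2: v0=A2 v1=A3 downbeat P8
bar 3: v0=G2 v1=E3 downbeat M6
bar 4: v0=B2 v1=B3 downbeat P8
bar 5: v0=A2 v1=F3 downbeat m6
bar 6: v0=B2 v1=G3 downbeat m6
bar 7: v0=A2 v1=F3 downbeat m6
bar 8: v0=B2 v1=G3 downbeat m6
bar 9: v0=B2 v1=G3 downbeat m6
bar 10: v0=C3 v1=C4 downbeat P8
  -> R4 @ bar 1 tick 0 v(0, 1): B2/F3 TT untreated
  -> R2 @ bar 4 tick 0 v(0, 1): G2/E3 M6 -> B2/B3 P8 similar
  -> R7 @ bar 5 tick 0 v(1,): B3->F3 leap 6st
  -> R2 @ bar 10 tick 0 v(0, 1): B2/G3 m6 -> C3/C4 P8 similar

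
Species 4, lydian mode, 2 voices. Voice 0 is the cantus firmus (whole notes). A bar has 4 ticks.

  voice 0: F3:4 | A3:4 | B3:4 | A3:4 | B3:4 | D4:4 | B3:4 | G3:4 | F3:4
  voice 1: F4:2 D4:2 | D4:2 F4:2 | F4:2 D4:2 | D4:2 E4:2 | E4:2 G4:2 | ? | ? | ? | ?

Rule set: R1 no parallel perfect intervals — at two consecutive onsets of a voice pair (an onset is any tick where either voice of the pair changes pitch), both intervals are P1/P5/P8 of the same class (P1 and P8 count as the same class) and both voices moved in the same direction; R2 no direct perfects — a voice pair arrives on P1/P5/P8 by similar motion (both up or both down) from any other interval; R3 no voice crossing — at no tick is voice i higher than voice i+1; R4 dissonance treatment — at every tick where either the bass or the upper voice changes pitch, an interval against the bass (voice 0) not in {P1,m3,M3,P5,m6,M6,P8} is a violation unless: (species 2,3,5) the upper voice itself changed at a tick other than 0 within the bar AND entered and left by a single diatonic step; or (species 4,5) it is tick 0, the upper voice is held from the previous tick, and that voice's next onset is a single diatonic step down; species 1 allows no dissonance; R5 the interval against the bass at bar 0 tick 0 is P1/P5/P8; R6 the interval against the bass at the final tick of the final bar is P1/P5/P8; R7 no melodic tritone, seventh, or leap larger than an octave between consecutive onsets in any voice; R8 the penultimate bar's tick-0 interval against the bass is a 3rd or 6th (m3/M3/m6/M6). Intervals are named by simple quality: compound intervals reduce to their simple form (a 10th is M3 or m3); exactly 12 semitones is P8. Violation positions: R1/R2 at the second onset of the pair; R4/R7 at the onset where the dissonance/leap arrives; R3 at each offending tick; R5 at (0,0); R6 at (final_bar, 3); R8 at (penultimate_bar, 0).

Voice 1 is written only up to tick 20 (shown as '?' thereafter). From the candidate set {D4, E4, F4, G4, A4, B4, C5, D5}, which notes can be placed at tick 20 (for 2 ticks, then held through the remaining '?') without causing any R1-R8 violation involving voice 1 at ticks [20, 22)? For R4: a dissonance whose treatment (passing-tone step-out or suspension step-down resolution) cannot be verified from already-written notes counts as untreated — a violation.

{B4, D4, F4}

D4: legal
E4: violates R4
F4: legal
G4: violates R4
A4: violates R2
B4: legal
C5: violates R4
D5: violates R2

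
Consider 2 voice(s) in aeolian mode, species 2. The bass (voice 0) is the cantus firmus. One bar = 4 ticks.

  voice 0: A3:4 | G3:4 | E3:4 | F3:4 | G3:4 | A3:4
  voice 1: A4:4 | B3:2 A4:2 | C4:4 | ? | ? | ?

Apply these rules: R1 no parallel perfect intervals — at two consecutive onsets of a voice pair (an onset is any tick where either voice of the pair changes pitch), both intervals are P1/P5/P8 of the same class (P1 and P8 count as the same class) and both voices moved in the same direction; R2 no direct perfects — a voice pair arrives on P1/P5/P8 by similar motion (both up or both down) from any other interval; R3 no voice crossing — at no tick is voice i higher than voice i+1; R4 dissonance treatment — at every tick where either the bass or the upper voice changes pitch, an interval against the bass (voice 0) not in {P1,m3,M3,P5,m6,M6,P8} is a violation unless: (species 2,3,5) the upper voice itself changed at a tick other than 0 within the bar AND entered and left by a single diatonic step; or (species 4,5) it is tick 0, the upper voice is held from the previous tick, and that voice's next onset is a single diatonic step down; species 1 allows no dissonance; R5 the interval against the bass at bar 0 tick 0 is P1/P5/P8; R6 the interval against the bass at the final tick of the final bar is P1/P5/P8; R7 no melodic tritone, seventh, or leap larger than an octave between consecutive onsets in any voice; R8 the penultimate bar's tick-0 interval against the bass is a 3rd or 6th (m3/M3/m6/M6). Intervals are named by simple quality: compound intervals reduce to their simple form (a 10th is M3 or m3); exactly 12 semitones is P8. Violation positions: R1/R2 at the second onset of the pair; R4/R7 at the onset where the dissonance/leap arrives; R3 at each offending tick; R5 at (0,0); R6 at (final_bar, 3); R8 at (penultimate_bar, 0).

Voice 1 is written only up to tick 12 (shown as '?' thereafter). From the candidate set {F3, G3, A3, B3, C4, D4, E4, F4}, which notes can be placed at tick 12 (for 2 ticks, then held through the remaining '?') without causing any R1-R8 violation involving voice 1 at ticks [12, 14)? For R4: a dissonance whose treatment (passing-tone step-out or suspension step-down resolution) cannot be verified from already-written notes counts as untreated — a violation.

{A3, C4, D4, F3}

F3: legal
G3: violates R4
A3: legal
B3: violates R4
C4: legal
D4: legal
E4: violates R4
F4: violates R2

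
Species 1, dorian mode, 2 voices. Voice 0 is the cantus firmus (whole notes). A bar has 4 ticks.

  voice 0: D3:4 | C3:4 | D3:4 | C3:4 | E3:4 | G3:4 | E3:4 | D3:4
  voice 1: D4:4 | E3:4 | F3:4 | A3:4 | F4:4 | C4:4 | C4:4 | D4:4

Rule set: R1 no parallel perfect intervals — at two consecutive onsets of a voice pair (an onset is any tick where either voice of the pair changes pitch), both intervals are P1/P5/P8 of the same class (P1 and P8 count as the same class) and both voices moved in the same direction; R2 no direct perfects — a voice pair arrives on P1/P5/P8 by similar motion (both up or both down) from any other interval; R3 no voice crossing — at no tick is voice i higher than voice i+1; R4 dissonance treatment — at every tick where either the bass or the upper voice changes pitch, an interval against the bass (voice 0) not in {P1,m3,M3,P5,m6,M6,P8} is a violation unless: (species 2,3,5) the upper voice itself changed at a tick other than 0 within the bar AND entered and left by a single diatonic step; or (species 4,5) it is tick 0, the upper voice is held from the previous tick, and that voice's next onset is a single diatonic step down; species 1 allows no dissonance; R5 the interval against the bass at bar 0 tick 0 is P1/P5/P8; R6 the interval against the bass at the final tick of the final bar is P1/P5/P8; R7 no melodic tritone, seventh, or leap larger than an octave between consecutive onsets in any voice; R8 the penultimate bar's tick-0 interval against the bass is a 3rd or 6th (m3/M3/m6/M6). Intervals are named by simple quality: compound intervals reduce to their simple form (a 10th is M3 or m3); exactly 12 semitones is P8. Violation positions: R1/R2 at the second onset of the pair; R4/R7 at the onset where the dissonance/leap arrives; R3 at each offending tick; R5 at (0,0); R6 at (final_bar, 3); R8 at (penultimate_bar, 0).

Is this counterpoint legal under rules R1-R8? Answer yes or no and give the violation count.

No (3 violations)

bar 0: v0=D3 v1=D4 (P8)
bar 1: v0=C3 v1=E3 (M3)
bar 2: v0=D3 v1=F3 (m3)
bar 3: v0=C3 v1=A3 (M6)
bar 4: v0=E3 v1=F4 (m2)
bar 5: v0=G3 v1=C4 (P4)
bar 6: v0=E3 v1=C4 (m6)
bar 7: v0=D3 v1=D4 (P8)
  R7 @ bar1.0: D4->E3 leap 10st
  R4 @ bar4.0: E3/F4 m2 untreated
  R4 @ bar5.0: G3/C4 P4 untreated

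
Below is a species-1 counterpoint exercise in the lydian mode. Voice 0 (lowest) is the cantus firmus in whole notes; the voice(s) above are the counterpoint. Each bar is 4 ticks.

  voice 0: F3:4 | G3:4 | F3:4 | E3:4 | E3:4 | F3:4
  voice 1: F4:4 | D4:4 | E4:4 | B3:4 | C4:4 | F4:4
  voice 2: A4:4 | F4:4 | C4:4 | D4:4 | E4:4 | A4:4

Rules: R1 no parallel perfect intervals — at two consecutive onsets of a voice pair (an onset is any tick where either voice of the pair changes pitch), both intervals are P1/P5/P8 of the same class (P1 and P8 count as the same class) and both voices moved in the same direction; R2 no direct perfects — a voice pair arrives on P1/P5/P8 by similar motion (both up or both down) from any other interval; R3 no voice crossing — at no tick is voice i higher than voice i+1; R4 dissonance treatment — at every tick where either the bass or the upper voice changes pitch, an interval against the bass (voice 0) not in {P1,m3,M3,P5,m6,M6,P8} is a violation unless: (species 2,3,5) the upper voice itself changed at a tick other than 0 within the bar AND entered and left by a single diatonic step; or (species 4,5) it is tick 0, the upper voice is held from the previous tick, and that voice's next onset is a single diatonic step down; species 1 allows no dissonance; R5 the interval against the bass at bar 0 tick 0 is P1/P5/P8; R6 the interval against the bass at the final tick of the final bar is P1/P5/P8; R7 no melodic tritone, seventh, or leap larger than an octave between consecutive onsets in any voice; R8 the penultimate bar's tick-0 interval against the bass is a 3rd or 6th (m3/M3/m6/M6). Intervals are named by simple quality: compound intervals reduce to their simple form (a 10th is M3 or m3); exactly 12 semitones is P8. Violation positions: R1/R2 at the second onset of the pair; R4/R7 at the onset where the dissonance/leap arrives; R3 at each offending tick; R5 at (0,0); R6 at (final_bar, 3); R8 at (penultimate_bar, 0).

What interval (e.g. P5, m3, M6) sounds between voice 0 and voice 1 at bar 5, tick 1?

voice 0=F3 voice 1=F4 -> P8

P8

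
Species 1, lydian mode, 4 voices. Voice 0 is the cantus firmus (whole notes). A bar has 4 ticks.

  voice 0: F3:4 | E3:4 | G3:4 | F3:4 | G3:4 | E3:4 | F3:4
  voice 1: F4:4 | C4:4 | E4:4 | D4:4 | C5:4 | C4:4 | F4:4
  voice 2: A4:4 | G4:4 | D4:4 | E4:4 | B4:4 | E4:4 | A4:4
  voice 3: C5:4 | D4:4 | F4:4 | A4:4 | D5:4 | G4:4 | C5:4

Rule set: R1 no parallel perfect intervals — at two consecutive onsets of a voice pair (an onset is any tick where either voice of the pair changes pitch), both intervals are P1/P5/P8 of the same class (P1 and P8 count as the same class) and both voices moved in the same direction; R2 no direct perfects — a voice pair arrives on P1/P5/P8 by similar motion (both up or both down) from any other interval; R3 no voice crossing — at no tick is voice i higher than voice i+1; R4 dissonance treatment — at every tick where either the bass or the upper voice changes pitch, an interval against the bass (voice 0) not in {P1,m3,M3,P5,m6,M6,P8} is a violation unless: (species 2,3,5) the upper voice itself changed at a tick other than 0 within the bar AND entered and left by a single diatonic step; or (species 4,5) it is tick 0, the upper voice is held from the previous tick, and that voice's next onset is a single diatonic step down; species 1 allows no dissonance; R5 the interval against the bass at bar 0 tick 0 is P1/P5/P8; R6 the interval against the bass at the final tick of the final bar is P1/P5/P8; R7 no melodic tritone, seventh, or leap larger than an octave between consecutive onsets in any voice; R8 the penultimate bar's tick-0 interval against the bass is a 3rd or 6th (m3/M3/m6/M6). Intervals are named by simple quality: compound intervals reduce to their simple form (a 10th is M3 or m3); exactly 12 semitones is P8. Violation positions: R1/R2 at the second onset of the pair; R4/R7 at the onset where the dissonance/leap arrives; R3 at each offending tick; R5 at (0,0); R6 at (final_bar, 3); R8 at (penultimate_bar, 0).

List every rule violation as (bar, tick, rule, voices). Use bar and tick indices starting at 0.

(0, 0, R5, (0, 2))
(1, 0, R2, (1, 2))
(1, 0, R3, (2, 3))
(1, 0, R4, (0, 3))
(1, 0, R7, (3,))
(1, 1, R3, (2, 3))
(1, 2, R3, (2, 3))
(1, 3, R3, (2, 3))
(2, 0, R3, (1, 2))
(2, 0, R4, (0, 3))
(2, 1, R3, (1, 2))
(2, 2, R3, (1, 2))
(2, 3, R3, (1, 2))
(3, 0, R4, (0, 2))
(4, 0, R2, (0, 3))
(4, 0, R3, (1, 2))
(4, 0, R4, (0, 1))
(4, 0, R7, (1,))
(4, 1, R3, (1, 2))
(4, 2, R3, (1, 2))
(4, 3, R3, (1, 2))
(5, 0, R2, (0, 2))
(5, 0, R2, (1, 3))
(5, 0, R8, (0, 2))
(6, 0, R1, (1, 3))
(6, 0, R2, (0, 1))
(6, 0, R2, (0, 3))
(6, 3, R6, (0, 2))

bar 0: v0=F3 v1=F4 v2=A4 v3=C5 downbeat P5
bar 1: v0=E3 v1=C4 v2=G4 v3=D4 downbeat m7
bar 2: v0=G3 v1=E4 v2=D4 v3=F4 downbeat m7
bar 3: v0=F3 v1=D4 v2=E4 v3=A4 downbeat M3
bar 4: v0=G3 v1=C5 v2=B4 v3=D5 downbeat P5
bar 5: v0=E3 v1=C4 v2=E4 v3=G4 downbeat m3
bar 6: v0=F3 v1=F4 v2=A4 v3=C5 downbeat P5
  -> R5 @ bar 0 tick 0 v(0, 2): opens on M3
  -> R2 @ bar 1 tick 0 v(1, 2): F4/A4 M3 -> C4/G4 P5 similar
  -> R3 @ bar 1 tick 0 v(2, 3): G4 above D4
  -> R4 @ bar 1 tick 0 v(0, 3): E3/D4 m7 untreated
  -> R7 @ bar 1 tick 0 v(3,): C5->D4 leap 10st
  -> R3 @ bar 1 tick 1 v(2, 3): G4 above D4
  -> R3 @ bar 1 tick 2 v(2, 3): G4 above D4
  -> R3 @ bar 1 tick 3 v(2, 3): G4 above D4
  -> R3 @ bar 2 tick 0 v(1, 2): E4 above D4
  -> R4 @ bar 2 tick 0 v(0, 3): G3/F4 m7 untreated
  -> R3 @ bar 2 tick 1 v(1, 2): E4 above D4
  -> R3 @ bar 2 tick 2 v(1, 2): E4 above D4
  -> R3 @ bar 2 tick 3 v(1, 2): E4 above D4
  -> R4 @ bar 3 tick 0 v(0, 2): F3/E4 M7 untreated
  -> R2 @ bar 4 tick 0 v(0, 3): F3/A4 M3 -> G3/D5 P5 similar
  -> R3 @ bar 4 tick 0 v(1, 2): C5 above B4
  -> R4 @ bar 4 tick 0 v(0, 1): G3/C5 P4 untreated
  -> R7 @ bar 4 tick 0 v(1,): D4->C5 leap 10st
  -> R3 @ bar 4 tick 1 v(1, 2): C5 above B4
  -> R3 @ bar 4 tick 2 v(1, 2): C5 above B4
  -> R3 @ bar 4 tick 3 v(1, 2): C5 above B4
  -> R2 @ bar 5 tick 0 v(0, 2): G3/B4 M3 -> E3/E4 P8 similar
  -> R2 @ bar 5 tick 0 v(1, 3): C5/D5 M2 -> C4/G4 P5 similar
  -> R8 @ bar 5 tick 0 v(0, 2): penult P8 not 3rd/6th
  -> R1 @ bar 6 tick 0 v(1, 3): C4/G4 P5 -> F4/C5 P5 similar
  -> R2 @ bar 6 tick 0 v(0, 1): E3/C4 m6 -> F3/F4 P8 similar
  -> R2 @ bar 6 tick 0 v(0, 3): E3/G4 m3 -> F3/C5 P5 similar
  -> R6 @ bar 6 tick 3 v(0, 2): closes on M3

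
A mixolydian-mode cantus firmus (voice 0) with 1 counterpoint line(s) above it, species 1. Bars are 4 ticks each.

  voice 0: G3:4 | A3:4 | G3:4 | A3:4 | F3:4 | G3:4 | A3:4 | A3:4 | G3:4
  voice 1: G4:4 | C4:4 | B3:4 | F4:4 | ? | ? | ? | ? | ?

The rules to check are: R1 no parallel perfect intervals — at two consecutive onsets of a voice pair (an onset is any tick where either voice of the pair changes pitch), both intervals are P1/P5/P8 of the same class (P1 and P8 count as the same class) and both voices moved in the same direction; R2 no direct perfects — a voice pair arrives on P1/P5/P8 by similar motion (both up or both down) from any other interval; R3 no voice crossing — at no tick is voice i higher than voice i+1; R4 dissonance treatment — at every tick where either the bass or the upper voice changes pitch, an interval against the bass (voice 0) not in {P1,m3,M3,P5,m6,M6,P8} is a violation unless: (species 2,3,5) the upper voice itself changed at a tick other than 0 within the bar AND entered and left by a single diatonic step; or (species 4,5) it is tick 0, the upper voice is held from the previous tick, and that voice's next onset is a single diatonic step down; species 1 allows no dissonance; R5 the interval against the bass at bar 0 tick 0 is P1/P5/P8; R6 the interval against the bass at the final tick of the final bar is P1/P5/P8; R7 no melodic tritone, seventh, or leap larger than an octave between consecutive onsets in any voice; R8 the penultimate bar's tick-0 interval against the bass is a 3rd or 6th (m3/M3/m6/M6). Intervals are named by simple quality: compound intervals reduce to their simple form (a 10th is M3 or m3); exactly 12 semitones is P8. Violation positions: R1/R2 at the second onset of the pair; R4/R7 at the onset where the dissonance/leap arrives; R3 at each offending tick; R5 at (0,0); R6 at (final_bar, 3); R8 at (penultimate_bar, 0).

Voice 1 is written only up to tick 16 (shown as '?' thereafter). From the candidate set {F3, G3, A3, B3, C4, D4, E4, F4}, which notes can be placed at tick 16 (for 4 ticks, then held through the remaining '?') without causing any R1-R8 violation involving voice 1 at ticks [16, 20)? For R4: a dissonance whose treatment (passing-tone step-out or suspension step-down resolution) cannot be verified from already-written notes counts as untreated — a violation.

{A3, D4, F4}

F3: violates R2
G3: violates R4,R7
A3: legal
B3: violates R4,R7
C4: violates R2
D4: legal
E4: violates R4
F4: legal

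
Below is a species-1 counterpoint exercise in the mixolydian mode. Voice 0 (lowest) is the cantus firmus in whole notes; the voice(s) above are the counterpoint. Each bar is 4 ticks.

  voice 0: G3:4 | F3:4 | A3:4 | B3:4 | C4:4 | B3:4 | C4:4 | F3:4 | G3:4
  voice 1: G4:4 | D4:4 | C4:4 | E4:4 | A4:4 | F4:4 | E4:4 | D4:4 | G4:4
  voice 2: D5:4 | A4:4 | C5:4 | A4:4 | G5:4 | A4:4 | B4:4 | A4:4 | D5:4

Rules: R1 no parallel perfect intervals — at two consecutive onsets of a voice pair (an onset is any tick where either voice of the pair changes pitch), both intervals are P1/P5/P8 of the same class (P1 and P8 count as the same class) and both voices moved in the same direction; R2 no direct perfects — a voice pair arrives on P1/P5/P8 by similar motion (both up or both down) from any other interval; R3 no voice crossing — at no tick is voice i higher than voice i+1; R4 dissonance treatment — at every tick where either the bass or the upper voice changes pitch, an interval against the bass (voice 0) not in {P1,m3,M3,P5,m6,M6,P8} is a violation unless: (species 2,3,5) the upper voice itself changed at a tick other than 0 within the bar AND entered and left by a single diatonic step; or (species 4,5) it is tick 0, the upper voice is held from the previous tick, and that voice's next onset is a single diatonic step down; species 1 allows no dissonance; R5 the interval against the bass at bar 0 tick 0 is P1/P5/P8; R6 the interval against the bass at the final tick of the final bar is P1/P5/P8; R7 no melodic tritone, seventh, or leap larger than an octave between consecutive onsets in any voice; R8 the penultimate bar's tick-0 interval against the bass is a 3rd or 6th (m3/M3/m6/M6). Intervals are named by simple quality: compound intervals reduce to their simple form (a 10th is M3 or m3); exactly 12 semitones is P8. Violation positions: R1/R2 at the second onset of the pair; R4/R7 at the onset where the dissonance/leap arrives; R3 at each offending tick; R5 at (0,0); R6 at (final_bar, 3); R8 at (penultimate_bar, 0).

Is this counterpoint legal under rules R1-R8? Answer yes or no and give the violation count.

bar 0: v0=G3 v1=G4 v2=D5 (P5)
bar 1: v0=F3 v1=D4 v2=A4 (M3)
bar 2: v0=A3 v1=C4 v2=C5 (m3)
bar 3: v0=B3 v1=E4 v2=A4 (m7)
bar 4: v0=C4 v1=A4 v2=G5 (P5)
bar 5: v0=B3 v1=F4 v2=A4 (m7)
bar 6: v0=C4 v1=E4 v2=B4 (M7)
bar 7: v0=F3 v1=D4 v2=A4 (M3)
bar 8: v0=G3 v1=G4 v2=D5 (P5)
  R1 @ bar1.0: G4/D5 P5 -> D4/A4 P5 similar
  R4 @ bar3.0: B3/E4 P4 untreated
  R4 @ bar3.0: B3/A4 m7 untreated
  R2 @ bar4.0: B3/A4 m7 -> C4/G5 P5 similar
  R7 @ bar4.0: A4->G5 leap 10st
  R4 @ bar5.0: B3/F4 TT untreated
  R4 @ bar5.0: B3/A4 m7 untreated
  R7 @ bar5.0: G5->A4 leap 10st
  R4 @ bar6.0: C4/B4 M7 untreated
  R1 @ bar7.0: E4/B4 P5 -> D4/A4 P5 similar
  R1 @ bar8.0: D4/A4 P5 -> G4/D5 P5 similar
  R2 @ bar8.0: F3/D4 M6 -> G3/G4 P8 similar
  R2 @ bar8.0: F3/A4 M3 -> G3/D5 P5 similar

No (13 violations)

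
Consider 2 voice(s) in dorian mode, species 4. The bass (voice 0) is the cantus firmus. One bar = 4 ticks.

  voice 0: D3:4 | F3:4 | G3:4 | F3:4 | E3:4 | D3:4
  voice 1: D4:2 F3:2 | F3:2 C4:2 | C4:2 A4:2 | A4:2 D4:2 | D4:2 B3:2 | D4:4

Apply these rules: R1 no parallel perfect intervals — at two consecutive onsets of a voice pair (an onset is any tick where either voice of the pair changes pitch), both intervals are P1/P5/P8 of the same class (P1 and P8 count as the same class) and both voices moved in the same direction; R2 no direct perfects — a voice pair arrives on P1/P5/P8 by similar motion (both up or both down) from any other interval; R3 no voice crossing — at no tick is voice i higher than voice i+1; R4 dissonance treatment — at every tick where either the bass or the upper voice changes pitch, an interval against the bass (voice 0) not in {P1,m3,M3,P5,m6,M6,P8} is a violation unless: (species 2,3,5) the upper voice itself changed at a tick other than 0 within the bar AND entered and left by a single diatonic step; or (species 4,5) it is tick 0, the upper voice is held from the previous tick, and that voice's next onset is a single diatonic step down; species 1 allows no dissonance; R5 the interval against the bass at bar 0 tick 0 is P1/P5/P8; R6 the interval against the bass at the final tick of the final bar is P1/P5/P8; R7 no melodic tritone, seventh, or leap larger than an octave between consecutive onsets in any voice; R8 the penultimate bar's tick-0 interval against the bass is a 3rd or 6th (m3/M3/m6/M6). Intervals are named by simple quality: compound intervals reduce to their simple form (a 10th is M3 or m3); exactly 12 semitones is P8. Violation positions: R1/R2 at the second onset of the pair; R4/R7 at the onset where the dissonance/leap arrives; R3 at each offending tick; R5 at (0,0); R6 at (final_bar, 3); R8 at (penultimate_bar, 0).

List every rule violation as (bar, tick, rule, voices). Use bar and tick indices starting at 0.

bar 0: v0=D3 v1=D4 downbeat P8
bar 1: v0=F3 v1=F3 downbeat P1
bar 2: v0=G3 v1=C4 downbeat P4
bar 3: v0=F3 v1=A4 downbeat M3
bar 4: v0=E3 v1=D4 downbeat m7
bar 5: v0=D3 v1=D4 downbeat P8
  -> R4 @ bar 2 tick 0 v(0, 1): G3/C4 P4 untreated
  -> R4 @ bar 2 tick 2 v(0, 1): G3/A4 M2 untreated
  -> R4 @ bar 4 tick 0 v(0, 1): E3/D4 m7 untreated
  -> R8 @ bar 4 tick 0 v(0, 1): penult m7 not 3rd/6th

(2, 0, R4, (0, 1))
(2, 2, R4, (0, 1))
(4, 0, R4, (0, 1))
(4, 0, R8, (0, 1))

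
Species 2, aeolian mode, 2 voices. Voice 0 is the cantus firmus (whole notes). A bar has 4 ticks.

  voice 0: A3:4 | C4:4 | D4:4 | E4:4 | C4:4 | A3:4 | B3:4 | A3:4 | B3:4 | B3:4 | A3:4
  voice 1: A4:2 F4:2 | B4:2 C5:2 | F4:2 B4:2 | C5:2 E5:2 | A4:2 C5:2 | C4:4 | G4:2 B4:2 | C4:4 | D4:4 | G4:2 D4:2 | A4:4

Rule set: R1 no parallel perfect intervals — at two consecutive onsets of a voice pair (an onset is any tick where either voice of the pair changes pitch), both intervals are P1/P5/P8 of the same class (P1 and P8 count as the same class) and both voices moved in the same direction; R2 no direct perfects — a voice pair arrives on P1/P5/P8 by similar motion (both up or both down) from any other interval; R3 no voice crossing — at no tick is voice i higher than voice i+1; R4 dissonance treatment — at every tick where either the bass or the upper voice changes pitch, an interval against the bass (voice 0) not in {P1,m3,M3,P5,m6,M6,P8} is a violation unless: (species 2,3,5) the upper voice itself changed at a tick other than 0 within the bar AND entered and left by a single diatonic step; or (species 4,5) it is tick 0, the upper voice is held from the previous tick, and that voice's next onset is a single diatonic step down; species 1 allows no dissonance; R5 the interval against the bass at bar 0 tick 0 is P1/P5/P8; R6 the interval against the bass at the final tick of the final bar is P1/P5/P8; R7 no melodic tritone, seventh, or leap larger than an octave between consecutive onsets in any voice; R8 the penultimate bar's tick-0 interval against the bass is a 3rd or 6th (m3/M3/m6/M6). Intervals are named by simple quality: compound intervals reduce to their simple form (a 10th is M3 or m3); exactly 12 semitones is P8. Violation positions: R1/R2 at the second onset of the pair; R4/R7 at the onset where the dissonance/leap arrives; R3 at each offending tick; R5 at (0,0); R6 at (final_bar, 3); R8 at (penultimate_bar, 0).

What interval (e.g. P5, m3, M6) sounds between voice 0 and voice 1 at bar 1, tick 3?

voice 0=C4 voice 1=C5 -> P8

P8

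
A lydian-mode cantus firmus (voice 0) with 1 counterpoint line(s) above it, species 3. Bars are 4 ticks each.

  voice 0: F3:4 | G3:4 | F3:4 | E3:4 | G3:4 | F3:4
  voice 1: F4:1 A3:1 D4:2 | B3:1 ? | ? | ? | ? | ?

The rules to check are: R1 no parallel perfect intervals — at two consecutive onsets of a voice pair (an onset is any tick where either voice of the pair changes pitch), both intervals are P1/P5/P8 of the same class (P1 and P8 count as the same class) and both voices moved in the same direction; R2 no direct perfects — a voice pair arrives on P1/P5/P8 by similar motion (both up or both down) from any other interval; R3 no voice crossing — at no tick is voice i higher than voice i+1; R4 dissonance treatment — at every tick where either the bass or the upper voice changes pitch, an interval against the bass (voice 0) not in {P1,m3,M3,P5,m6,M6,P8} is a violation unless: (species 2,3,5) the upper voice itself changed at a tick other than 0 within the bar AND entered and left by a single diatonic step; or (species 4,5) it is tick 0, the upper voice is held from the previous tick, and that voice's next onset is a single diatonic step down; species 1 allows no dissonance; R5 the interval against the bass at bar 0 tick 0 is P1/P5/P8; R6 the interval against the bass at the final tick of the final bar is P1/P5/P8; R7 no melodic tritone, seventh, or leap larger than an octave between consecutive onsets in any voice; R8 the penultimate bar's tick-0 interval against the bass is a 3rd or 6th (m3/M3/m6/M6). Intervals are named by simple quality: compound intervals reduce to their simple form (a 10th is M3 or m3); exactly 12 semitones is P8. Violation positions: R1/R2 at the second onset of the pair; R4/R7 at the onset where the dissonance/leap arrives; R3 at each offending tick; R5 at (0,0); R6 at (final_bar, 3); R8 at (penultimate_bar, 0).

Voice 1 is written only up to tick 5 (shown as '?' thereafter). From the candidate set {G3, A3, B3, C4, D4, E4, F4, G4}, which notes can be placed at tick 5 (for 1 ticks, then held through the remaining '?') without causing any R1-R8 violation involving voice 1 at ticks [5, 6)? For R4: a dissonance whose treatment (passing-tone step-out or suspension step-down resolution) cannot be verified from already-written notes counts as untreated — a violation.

{B3, D4, E4, G3, G4}

G3: legal
A3: violates R4
B3: legal
C4: violates R4
D4: legal
E4: legal
F4: violates R4,R7
G4: legal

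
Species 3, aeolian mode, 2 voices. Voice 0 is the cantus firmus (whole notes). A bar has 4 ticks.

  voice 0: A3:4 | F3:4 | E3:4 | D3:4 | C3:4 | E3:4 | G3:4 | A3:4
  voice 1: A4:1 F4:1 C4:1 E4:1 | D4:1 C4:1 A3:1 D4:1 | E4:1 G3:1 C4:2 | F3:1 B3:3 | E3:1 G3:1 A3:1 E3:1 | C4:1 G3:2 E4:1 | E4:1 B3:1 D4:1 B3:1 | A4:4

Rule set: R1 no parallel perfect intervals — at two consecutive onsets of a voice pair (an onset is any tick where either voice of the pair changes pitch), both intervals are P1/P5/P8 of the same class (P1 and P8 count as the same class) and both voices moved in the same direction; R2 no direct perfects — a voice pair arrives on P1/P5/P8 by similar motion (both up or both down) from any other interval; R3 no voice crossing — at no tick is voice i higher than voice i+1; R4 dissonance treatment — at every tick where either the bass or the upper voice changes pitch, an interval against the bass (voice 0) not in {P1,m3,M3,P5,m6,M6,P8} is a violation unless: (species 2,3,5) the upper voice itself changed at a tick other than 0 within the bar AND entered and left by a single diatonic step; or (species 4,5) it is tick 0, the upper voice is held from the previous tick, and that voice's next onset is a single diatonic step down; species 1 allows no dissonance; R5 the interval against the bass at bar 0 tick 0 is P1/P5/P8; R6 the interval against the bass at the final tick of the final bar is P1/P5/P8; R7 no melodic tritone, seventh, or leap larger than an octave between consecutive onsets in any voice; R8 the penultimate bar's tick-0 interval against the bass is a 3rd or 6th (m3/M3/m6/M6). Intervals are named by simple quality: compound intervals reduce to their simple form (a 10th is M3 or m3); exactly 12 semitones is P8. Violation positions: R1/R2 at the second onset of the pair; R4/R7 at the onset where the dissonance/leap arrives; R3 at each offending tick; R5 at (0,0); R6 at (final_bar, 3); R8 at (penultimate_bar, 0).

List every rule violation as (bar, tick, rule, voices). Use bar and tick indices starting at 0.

bar 0: v0=A3 v1=A4 downbeat P8
bar 1: v0=F3 v1=D4 downbeat M6
bar 2: v0=E3 v1=E4 downbeat P8
bar 3: v0=D3 v1=F3 downbeat m3
bar 4: v0=C3 v1=E3 downbeat M3
bar 5: v0=E3 v1=C4 downbeat m6
bar 6: v0=G3 v1=E4 downbeat M6
bar 7: v0=A3 v1=A4 downbeat P8
  -> R7 @ bar 3 tick 1 v(1,): F3->B3 leap 6st
  -> R2 @ bar 7 tick 0 v(0, 1): G3/B3 M3 -> A3/A4 P8 similar
  -> R7 @ bar 7 tick 0 v(1,): B3->A4 leap 10st

(3, 1, R7, (1,))
(7, 0, R2, (0, 1))
(7, 0, R7, (1,))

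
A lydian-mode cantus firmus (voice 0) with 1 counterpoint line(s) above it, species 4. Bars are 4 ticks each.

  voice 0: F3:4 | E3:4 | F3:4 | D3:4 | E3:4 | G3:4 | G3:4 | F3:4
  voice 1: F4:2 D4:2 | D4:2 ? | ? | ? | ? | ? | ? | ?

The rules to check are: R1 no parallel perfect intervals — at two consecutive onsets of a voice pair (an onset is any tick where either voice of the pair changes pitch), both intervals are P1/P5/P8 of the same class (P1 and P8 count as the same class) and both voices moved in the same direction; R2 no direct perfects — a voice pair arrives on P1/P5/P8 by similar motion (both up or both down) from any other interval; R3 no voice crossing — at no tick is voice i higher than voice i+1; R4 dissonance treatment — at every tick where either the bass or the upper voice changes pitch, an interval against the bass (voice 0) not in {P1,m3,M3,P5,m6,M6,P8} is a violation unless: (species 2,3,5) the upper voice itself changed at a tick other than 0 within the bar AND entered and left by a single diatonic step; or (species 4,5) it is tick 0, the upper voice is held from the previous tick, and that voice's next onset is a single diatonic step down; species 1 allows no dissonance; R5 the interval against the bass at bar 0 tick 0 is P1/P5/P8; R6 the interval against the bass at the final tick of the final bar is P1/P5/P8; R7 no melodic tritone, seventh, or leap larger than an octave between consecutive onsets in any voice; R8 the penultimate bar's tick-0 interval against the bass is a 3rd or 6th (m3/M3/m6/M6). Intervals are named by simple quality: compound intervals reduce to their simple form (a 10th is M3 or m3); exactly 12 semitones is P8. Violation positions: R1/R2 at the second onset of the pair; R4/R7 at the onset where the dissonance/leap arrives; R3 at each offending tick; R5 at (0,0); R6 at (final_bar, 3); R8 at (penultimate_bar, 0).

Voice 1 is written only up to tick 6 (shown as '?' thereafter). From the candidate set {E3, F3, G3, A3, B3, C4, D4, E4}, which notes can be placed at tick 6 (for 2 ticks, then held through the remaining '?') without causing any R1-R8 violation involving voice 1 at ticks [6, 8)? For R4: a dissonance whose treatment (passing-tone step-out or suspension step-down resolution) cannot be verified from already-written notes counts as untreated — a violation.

E3: violates R7
F3: violates R4
G3: legal
A3: violates R4
B3: legal
C4: legal
D4: legal
E4: legal

{B3, C4, D4, E4, G3}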